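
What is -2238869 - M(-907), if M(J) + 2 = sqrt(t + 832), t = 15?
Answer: -2238867 - 11*sqrt(7) ≈ -2.2389e+6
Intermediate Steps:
M(J) = -2 + 11*sqrt(7) (M(J) = -2 + sqrt(15 + 832) = -2 + sqrt(847) = -2 + 11*sqrt(7))
-2238869 - M(-907) = -2238869 - (-2 + 11*sqrt(7)) = -2238869 + (2 - 11*sqrt(7)) = -2238867 - 11*sqrt(7)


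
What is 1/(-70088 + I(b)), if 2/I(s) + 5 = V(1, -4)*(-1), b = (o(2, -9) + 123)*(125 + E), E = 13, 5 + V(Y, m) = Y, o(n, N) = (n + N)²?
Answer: -1/70090 ≈ -1.4267e-5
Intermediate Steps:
o(n, N) = (N + n)²
V(Y, m) = -5 + Y
b = 23736 (b = ((-9 + 2)² + 123)*(125 + 13) = ((-7)² + 123)*138 = (49 + 123)*138 = 172*138 = 23736)
I(s) = -2 (I(s) = 2/(-5 + (-5 + 1)*(-1)) = 2/(-5 - 4*(-1)) = 2/(-5 + 4) = 2/(-1) = 2*(-1) = -2)
1/(-70088 + I(b)) = 1/(-70088 - 2) = 1/(-70090) = -1/70090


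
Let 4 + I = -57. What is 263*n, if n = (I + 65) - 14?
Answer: -2630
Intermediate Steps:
I = -61 (I = -4 - 57 = -61)
n = -10 (n = (-61 + 65) - 14 = 4 - 14 = -10)
263*n = 263*(-10) = -2630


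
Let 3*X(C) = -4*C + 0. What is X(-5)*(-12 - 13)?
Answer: -500/3 ≈ -166.67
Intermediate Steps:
X(C) = -4*C/3 (X(C) = (-4*C + 0)/3 = (-4*C)/3 = -4*C/3)
X(-5)*(-12 - 13) = (-4/3*(-5))*(-12 - 13) = (20/3)*(-25) = -500/3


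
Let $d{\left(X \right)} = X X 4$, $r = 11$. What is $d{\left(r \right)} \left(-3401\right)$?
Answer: $-1646084$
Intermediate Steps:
$d{\left(X \right)} = 4 X^{2}$ ($d{\left(X \right)} = X 4 X = 4 X^{2}$)
$d{\left(r \right)} \left(-3401\right) = 4 \cdot 11^{2} \left(-3401\right) = 4 \cdot 121 \left(-3401\right) = 484 \left(-3401\right) = -1646084$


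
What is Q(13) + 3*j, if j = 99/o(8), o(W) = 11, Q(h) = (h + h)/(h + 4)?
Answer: 485/17 ≈ 28.529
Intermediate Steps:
Q(h) = 2*h/(4 + h) (Q(h) = (2*h)/(4 + h) = 2*h/(4 + h))
j = 9 (j = 99/11 = 99*(1/11) = 9)
Q(13) + 3*j = 2*13/(4 + 13) + 3*9 = 2*13/17 + 27 = 2*13*(1/17) + 27 = 26/17 + 27 = 485/17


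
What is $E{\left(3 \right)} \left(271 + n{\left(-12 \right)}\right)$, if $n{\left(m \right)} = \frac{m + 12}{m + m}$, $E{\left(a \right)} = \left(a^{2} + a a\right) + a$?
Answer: $5691$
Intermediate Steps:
$E{\left(a \right)} = a + 2 a^{2}$ ($E{\left(a \right)} = \left(a^{2} + a^{2}\right) + a = 2 a^{2} + a = a + 2 a^{2}$)
$n{\left(m \right)} = \frac{12 + m}{2 m}$
$E{\left(3 \right)} \left(271 + n{\left(-12 \right)}\right) = 3 \left(1 + 2 \cdot 3\right) \left(271 + \frac{12 - 12}{2 \left(-12\right)}\right) = 3 \left(1 + 6\right) \left(271 + \frac{1}{2} \left(- \frac{1}{12}\right) 0\right) = 3 \cdot 7 \left(271 + 0\right) = 21 \cdot 271 = 5691$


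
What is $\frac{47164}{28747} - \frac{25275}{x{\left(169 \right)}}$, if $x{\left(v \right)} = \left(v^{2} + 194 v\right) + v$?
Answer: $\frac{2174760199}{1768400452} \approx 1.2298$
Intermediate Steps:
$x{\left(v \right)} = v^{2} + 195 v$
$\frac{47164}{28747} - \frac{25275}{x{\left(169 \right)}} = \frac{47164}{28747} - \frac{25275}{169 \left(195 + 169\right)} = 47164 \cdot \frac{1}{28747} - \frac{25275}{169 \cdot 364} = \frac{47164}{28747} - \frac{25275}{61516} = \frac{2174760199}{1768400452}$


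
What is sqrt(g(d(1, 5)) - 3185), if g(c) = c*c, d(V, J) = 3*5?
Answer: 4*I*sqrt(185) ≈ 54.406*I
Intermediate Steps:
d(V, J) = 15
g(c) = c**2
sqrt(g(d(1, 5)) - 3185) = sqrt(15**2 - 3185) = sqrt(225 - 3185) = sqrt(-2960) = 4*I*sqrt(185)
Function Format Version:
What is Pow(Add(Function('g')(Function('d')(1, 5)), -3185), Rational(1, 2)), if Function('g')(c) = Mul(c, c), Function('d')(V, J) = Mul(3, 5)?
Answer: Mul(4, I, Pow(185, Rational(1, 2))) ≈ Mul(54.406, I)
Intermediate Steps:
Function('d')(V, J) = 15
Function('g')(c) = Pow(c, 2)
Pow(Add(Function('g')(Function('d')(1, 5)), -3185), Rational(1, 2)) = Pow(Add(Pow(15, 2), -3185), Rational(1, 2)) = Pow(Add(225, -3185), Rational(1, 2)) = Pow(-2960, Rational(1, 2)) = Mul(4, I, Pow(185, Rational(1, 2)))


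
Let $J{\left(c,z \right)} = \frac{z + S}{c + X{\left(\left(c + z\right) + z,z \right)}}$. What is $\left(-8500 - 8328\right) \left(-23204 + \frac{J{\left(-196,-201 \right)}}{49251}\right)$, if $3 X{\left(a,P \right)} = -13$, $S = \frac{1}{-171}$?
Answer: $\frac{1096188567433568}{2807307} \approx 3.9048 \cdot 10^{8}$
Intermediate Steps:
$S = - \frac{1}{171} \approx -0.005848$
$X{\left(a,P \right)} = - \frac{13}{3}$ ($X{\left(a,P \right)} = \frac{1}{3} \left(-13\right) = - \frac{13}{3}$)
$J{\left(c,z \right)} = \frac{- \frac{1}{171} + z}{- \frac{13}{3} + c}$ ($J{\left(c,z \right)} = \frac{z - \frac{1}{171}}{c - \frac{13}{3}} = \frac{- \frac{1}{171} + z}{- \frac{13}{3} + c}$)
$\left(-8500 - 8328\right) \left(-23204 + \frac{J{\left(-196,-201 \right)}}{49251}\right) = \left(-8500 - 8328\right) \left(-23204 + \frac{\frac{1}{57} \frac{1}{-13 + 3 \left(-196\right)} \left(-1 + 171 \left(-201\right)\right)}{49251}\right) = - 16828 \left(-23204 + \frac{-1 - 34371}{57 \left(-13 - 588\right)} \frac{1}{49251}\right) = - 16828 \left(-23204 + \frac{1}{57} \frac{1}{-601} \left(-34372\right) \frac{1}{49251}\right) = - 16828 \left(-23204 + \frac{1}{57} \left(- \frac{1}{601}\right) \left(-34372\right) \frac{1}{49251}\right) = - 16828 \left(-23204 + \frac{34372}{34257} \cdot \frac{1}{49251}\right) = - 16828 \left(-23204 + \frac{34372}{1687191507}\right) = \left(-16828\right) \left(- \frac{39149591694056}{1687191507}\right) = \frac{1096188567433568}{2807307}$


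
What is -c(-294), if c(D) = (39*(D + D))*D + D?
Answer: -6741714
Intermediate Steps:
c(D) = D + 78*D**2 (c(D) = (39*(2*D))*D + D = (78*D)*D + D = 78*D**2 + D = D + 78*D**2)
-c(-294) = -(-294)*(1 + 78*(-294)) = -(-294)*(1 - 22932) = -(-294)*(-22931) = -1*6741714 = -6741714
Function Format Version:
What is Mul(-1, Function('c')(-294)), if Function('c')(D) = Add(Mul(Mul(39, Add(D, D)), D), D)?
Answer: -6741714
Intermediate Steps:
Function('c')(D) = Add(D, Mul(78, Pow(D, 2))) (Function('c')(D) = Add(Mul(Mul(39, Mul(2, D)), D), D) = Add(Mul(Mul(78, D), D), D) = Add(Mul(78, Pow(D, 2)), D) = Add(D, Mul(78, Pow(D, 2))))
Mul(-1, Function('c')(-294)) = Mul(-1, Mul(-294, Add(1, Mul(78, -294)))) = Mul(-1, Mul(-294, Add(1, -22932))) = Mul(-1, Mul(-294, -22931)) = Mul(-1, 6741714) = -6741714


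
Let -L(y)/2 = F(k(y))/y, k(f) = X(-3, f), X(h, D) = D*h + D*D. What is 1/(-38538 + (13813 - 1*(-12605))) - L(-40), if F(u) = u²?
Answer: -1792790401/12120 ≈ -1.4792e+5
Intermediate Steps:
X(h, D) = D² + D*h (X(h, D) = D*h + D² = D² + D*h)
k(f) = f*(-3 + f) (k(f) = f*(f - 3) = f*(-3 + f))
L(y) = -2*y*(-3 + y)² (L(y) = -2*(y*(-3 + y))²/y = -2*y²*(-3 + y)²/y = -2*y*(-3 + y)²)
1/(-38538 + (13813 - 1*(-12605))) - L(-40) = 1/(-38538 + (13813 - 1*(-12605))) - (-2)*(-40)*(-3 - 40)² = 1/(-38538 + (13813 + 12605)) - (-2)*(-40)*(-43)² = 1/(-38538 + 26418) - (-2)*(-40)*1849 = 1/(-12120) - 1*147920 = -1/12120 - 147920 = -1792790401/12120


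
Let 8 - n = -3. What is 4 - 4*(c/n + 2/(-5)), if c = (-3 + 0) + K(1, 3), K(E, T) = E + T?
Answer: 288/55 ≈ 5.2364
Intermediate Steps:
n = 11 (n = 8 - 1*(-3) = 8 + 3 = 11)
c = 1 (c = (-3 + 0) + (1 + 3) = -3 + 4 = 1)
4 - 4*(c/n + 2/(-5)) = 4 - 4*(1/11 + 2/(-5)) = 4 - 4*(1*(1/11) + 2*(-1/5)) = 4 - 4*(1/11 - 2/5) = 4 - 4*(-17/55) = 4 + 68/55 = 288/55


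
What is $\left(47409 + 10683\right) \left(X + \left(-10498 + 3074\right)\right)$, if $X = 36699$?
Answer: $1700643300$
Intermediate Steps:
$\left(47409 + 10683\right) \left(X + \left(-10498 + 3074\right)\right) = \left(47409 + 10683\right) \left(36699 + \left(-10498 + 3074\right)\right) = 58092 \left(36699 - 7424\right) = 58092 \cdot 29275 = 1700643300$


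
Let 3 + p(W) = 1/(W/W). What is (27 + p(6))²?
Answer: 625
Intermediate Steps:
p(W) = -2 (p(W) = -3 + 1/(W/W) = -3 + 1/1 = -3 + 1 = -2)
(27 + p(6))² = (27 - 2)² = 25² = 625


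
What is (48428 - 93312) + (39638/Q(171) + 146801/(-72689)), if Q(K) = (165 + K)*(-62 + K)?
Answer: -59745485764333/1331080968 ≈ -44885.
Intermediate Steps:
Q(K) = (-62 + K)*(165 + K)
(48428 - 93312) + (39638/Q(171) + 146801/(-72689)) = (48428 - 93312) + (39638/(-10230 + 171**2 + 103*171) + 146801/(-72689)) = -44884 + (39638/(-10230 + 29241 + 17613) + 146801*(-1/72689)) = -44884 + (39638/36624 - 146801/72689) = -44884 + (39638*(1/36624) - 146801/72689) = -44884 + (19819/18312 - 146801/72689) = -44884 - 1247596621/1331080968 = -59745485764333/1331080968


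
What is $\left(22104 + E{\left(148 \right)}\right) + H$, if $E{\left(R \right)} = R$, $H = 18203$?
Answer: $40455$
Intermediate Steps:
$\left(22104 + E{\left(148 \right)}\right) + H = \left(22104 + 148\right) + 18203 = 22252 + 18203 = 40455$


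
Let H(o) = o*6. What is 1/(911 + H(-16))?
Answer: 1/815 ≈ 0.0012270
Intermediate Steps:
H(o) = 6*o
1/(911 + H(-16)) = 1/(911 + 6*(-16)) = 1/(911 - 96) = 1/815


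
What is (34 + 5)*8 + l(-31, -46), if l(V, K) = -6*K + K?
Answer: 542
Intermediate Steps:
l(V, K) = -5*K
(34 + 5)*8 + l(-31, -46) = (34 + 5)*8 - 5*(-46) = 39*8 + 230 = 312 + 230 = 542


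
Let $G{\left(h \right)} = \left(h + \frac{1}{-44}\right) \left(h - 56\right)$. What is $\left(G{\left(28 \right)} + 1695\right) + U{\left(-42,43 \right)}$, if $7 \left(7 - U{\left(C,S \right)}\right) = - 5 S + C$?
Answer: $\frac{73562}{77} \approx 955.35$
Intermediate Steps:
$U{\left(C,S \right)} = 7 - \frac{C}{7} + \frac{5 S}{7}$ ($U{\left(C,S \right)} = 7 - \frac{- 5 S + C}{7} = 7 - \frac{C - 5 S}{7} = 7 - \left(- \frac{5 S}{7} + \frac{C}{7}\right) = 7 - \frac{C}{7} + \frac{5 S}{7}$)
$G{\left(h \right)} = \left(-56 + h\right) \left(- \frac{1}{44} + h\right)$ ($G{\left(h \right)} = \left(h - \frac{1}{44}\right) \left(-56 + h\right) = \left(- \frac{1}{44} + h\right) \left(-56 + h\right) = \left(-56 + h\right) \left(- \frac{1}{44} + h\right)$)
$\left(G{\left(28 \right)} + 1695\right) + U{\left(-42,43 \right)} = \left(\left(\frac{14}{11} + 28^{2} - \frac{17255}{11}\right) + 1695\right) + \left(7 - -6 + \frac{5}{7} \cdot 43\right) = \left(\left(\frac{14}{11} + 784 - \frac{17255}{11}\right) + 1695\right) + \left(7 + 6 + \frac{215}{7}\right) = \left(- \frac{8617}{11} + 1695\right) + \frac{306}{7} = \frac{10028}{11} + \frac{306}{7} = \frac{73562}{77}$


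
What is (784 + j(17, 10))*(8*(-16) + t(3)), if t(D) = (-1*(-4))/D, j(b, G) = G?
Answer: -301720/3 ≈ -1.0057e+5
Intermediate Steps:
t(D) = 4/D
(784 + j(17, 10))*(8*(-16) + t(3)) = (784 + 10)*(8*(-16) + 4/3) = 794*(-128 + 4*(⅓)) = 794*(-128 + 4/3) = 794*(-380/3) = -301720/3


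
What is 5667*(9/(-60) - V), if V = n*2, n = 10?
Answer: -2283801/20 ≈ -1.1419e+5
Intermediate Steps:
V = 20 (V = 10*2 = 20)
5667*(9/(-60) - V) = 5667*(9/(-60) - 1*20) = 5667*(9*(-1/60) - 20) = 5667*(-3/20 - 20) = 5667*(-403/20) = -2283801/20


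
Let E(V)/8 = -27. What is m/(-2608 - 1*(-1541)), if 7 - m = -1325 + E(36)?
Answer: -1548/1067 ≈ -1.4508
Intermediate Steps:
E(V) = -216 (E(V) = 8*(-27) = -216)
m = 1548 (m = 7 - (-1325 - 216) = 7 - 1*(-1541) = 7 + 1541 = 1548)
m/(-2608 - 1*(-1541)) = 1548/(-2608 - 1*(-1541)) = 1548/(-2608 + 1541) = 1548/(-1067) = 1548*(-1/1067) = -1548/1067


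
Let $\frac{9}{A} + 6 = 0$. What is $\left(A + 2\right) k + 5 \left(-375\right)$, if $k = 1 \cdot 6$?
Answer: $-1872$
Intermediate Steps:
$A = - \frac{3}{2}$ ($A = \frac{9}{-6 + 0} = \frac{9}{-6} = 9 \left(- \frac{1}{6}\right) = - \frac{3}{2} \approx -1.5$)
$k = 6$
$\left(A + 2\right) k + 5 \left(-375\right) = \left(- \frac{3}{2} + 2\right) 6 + 5 \left(-375\right) = \frac{1}{2} \cdot 6 - 1875 = 3 - 1875 = -1872$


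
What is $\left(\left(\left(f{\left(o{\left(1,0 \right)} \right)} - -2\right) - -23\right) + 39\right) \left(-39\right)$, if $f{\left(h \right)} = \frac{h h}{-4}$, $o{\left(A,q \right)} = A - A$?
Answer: $-2496$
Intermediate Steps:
$o{\left(A,q \right)} = 0$
$f{\left(h \right)} = - \frac{h^{2}}{4}$ ($f{\left(h \right)} = h^{2} \left(- \frac{1}{4}\right) = - \frac{h^{2}}{4}$)
$\left(\left(\left(f{\left(o{\left(1,0 \right)} \right)} - -2\right) - -23\right) + 39\right) \left(-39\right) = \left(\left(\left(- \frac{0^{2}}{4} - -2\right) - -23\right) + 39\right) \left(-39\right) = \left(\left(\left(\left(- \frac{1}{4}\right) 0 + 2\right) + 23\right) + 39\right) \left(-39\right) = \left(\left(\left(0 + 2\right) + 23\right) + 39\right) \left(-39\right) = \left(\left(2 + 23\right) + 39\right) \left(-39\right) = \left(25 + 39\right) \left(-39\right) = 64 \left(-39\right) = -2496$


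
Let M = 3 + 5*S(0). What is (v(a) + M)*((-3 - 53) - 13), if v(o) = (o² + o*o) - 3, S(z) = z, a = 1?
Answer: -138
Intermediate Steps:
v(o) = -3 + 2*o² (v(o) = (o² + o²) - 3 = 2*o² - 3 = -3 + 2*o²)
M = 3 (M = 3 + 5*0 = 3 + 0 = 3)
(v(a) + M)*((-3 - 53) - 13) = ((-3 + 2*1²) + 3)*((-3 - 53) - 13) = ((-3 + 2*1) + 3)*(-56 - 13) = ((-3 + 2) + 3)*(-69) = (-1 + 3)*(-69) = 2*(-69) = -138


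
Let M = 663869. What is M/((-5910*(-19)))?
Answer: 663869/112290 ≈ 5.9121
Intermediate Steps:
M/((-5910*(-19))) = 663869/((-5910*(-19))) = 663869/112290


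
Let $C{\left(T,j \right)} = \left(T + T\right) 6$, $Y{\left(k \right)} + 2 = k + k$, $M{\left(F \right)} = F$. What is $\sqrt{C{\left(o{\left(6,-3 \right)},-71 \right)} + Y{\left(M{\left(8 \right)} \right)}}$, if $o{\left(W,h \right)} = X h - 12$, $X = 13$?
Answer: $i \sqrt{598} \approx 24.454 i$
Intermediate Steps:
$o{\left(W,h \right)} = -12 + 13 h$ ($o{\left(W,h \right)} = 13 h - 12 = -12 + 13 h$)
$Y{\left(k \right)} = -2 + 2 k$ ($Y{\left(k \right)} = -2 + \left(k + k\right) = -2 + 2 k$)
$C{\left(T,j \right)} = 12 T$ ($C{\left(T,j \right)} = 2 T 6 = 12 T$)
$\sqrt{C{\left(o{\left(6,-3 \right)},-71 \right)} + Y{\left(M{\left(8 \right)} \right)}} = \sqrt{12 \left(-12 + 13 \left(-3\right)\right) + \left(-2 + 2 \cdot 8\right)} = \sqrt{12 \left(-12 - 39\right) + \left(-2 + 16\right)} = \sqrt{12 \left(-51\right) + 14} = \sqrt{-612 + 14} = \sqrt{-598} = i \sqrt{598}$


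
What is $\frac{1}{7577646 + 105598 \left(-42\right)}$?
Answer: $\frac{1}{3142530} \approx 3.1821 \cdot 10^{-7}$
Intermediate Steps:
$\frac{1}{7577646 + 105598 \left(-42\right)} = \frac{1}{7577646 - 4435116} = \frac{1}{3142530}$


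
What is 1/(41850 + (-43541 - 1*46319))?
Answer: -1/48010 ≈ -2.0829e-5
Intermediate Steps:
1/(41850 + (-43541 - 1*46319)) = 1/(41850 + (-43541 - 46319)) = 1/(41850 - 89860) = 1/(-48010) = -1/48010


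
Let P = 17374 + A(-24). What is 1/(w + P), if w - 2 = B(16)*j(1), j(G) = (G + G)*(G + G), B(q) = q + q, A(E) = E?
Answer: 1/17480 ≈ 5.7208e-5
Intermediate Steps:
B(q) = 2*q
j(G) = 4*G² (j(G) = (2*G)*(2*G) = 4*G²)
w = 130 (w = 2 + (2*16)*(4*1²) = 2 + 32*(4*1) = 2 + 32*4 = 2 + 128 = 130)
P = 17350 (P = 17374 - 24 = 17350)
1/(w + P) = 1/(130 + 17350) = 1/17480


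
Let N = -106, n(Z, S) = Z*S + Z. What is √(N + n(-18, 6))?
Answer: 2*I*√58 ≈ 15.232*I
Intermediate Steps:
n(Z, S) = Z + S*Z (n(Z, S) = S*Z + Z = Z + S*Z)
√(N + n(-18, 6)) = √(-106 - 18*(1 + 6)) = √(-106 - 18*7) = √(-106 - 126) = √(-232) = 2*I*√58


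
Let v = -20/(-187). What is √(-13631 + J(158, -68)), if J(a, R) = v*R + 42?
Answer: I*√1645149/11 ≈ 116.6*I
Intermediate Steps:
v = 20/187 (v = -20*(-1/187) = 20/187 ≈ 0.10695)
J(a, R) = 42 + 20*R/187 (J(a, R) = 20*R/187 + 42 = 42 + 20*R/187)
√(-13631 + J(158, -68)) = √(-13631 + (42 + (20/187)*(-68))) = √(-13631 + (42 - 80/11)) = √(-13631 + 382/11) = √(-149559/11) = I*√1645149/11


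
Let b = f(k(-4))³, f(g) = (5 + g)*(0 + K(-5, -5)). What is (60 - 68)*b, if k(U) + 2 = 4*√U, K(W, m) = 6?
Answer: 948672 + 511488*I ≈ 9.4867e+5 + 5.1149e+5*I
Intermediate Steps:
k(U) = -2 + 4*√U
f(g) = 30 + 6*g (f(g) = (5 + g)*(0 + 6) = (5 + g)*6 = 30 + 6*g)
b = (18 + 48*I)³ (b = (30 + 6*(-2 + 4*√(-4)))³ = (30 + 6*(-2 + 4*(2*I)))³ = (30 + 6*(-2 + 8*I))³ = (30 + (-12 + 48*I))³ = (18 + 48*I)³ ≈ -1.1858e+5 - 63936.0*I)
(60 - 68)*b = (60 - 68)*(-118584 - 63936*I) = -8*(-118584 - 63936*I) = 948672 + 511488*I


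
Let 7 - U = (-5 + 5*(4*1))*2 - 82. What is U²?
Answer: 3481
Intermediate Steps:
U = 59 (U = 7 - ((-5 + 5*(4*1))*2 - 82) = 7 - ((-5 + 5*4)*2 - 82) = 7 - ((-5 + 20)*2 - 82) = 7 - (15*2 - 82) = 7 - (30 - 82) = 7 - 1*(-52) = 7 + 52 = 59)
U² = 59² = 3481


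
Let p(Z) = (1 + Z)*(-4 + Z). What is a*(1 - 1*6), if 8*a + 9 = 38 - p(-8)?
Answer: 275/8 ≈ 34.375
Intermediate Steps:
a = -55/8 (a = -9/8 + (38 - (-4 + (-8)**2 - 3*(-8)))/8 = -9/8 + (38 - (-4 + 64 + 24))/8 = -9/8 + (38 - 1*84)/8 = -9/8 + (38 - 84)/8 = -9/8 + (1/8)*(-46) = -9/8 - 23/4 = -55/8 ≈ -6.8750)
a*(1 - 1*6) = -55*(1 - 1*6)/8 = -55*(1 - 6)/8 = -55/8*(-5) = 275/8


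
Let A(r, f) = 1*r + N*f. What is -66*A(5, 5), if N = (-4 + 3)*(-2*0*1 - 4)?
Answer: -1650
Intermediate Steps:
N = 4 (N = -(0*1 - 4) = -(0 - 4) = -1*(-4) = 4)
A(r, f) = r + 4*f (A(r, f) = 1*r + 4*f = r + 4*f)
-66*A(5, 5) = -66*(5 + 4*5) = -66*(5 + 20) = -66*25 = -1650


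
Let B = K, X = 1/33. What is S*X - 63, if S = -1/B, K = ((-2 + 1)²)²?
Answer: -2080/33 ≈ -63.030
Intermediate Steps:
X = 1/33 ≈ 0.030303
K = 1 (K = ((-1)²)² = 1² = 1)
B = 1
S = -1 (S = -1/1 = -1*1 = -1)
S*X - 63 = -1*1/33 - 63 = -1/33 - 63 = -2080/33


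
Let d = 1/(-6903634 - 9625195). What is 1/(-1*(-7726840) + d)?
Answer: 16528829/127715617070359 ≈ 1.2942e-7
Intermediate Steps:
d = -1/16528829 (d = 1/(-16528829) = -1/16528829 ≈ -6.0500e-8)
1/(-1*(-7726840) + d) = 1/(-1*(-7726840) - 1/16528829) = 1/(7726840 - 1/16528829) = 1/(127715617070359/16528829) = 16528829/127715617070359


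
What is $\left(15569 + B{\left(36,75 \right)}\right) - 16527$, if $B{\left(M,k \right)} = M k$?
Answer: $1742$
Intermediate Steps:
$\left(15569 + B{\left(36,75 \right)}\right) - 16527 = \left(15569 + 36 \cdot 75\right) - 16527 = \left(15569 + 2700\right) - 16527 = 18269 - 16527 = 1742$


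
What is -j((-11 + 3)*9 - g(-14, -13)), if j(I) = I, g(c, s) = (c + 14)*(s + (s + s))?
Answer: 72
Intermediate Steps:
g(c, s) = 3*s*(14 + c) (g(c, s) = (14 + c)*(s + 2*s) = (14 + c)*(3*s) = 3*s*(14 + c))
-j((-11 + 3)*9 - g(-14, -13)) = -((-11 + 3)*9 - 3*(-13)*(14 - 14)) = -(-8*9 - 3*(-13)*0) = -(-72 - 1*0) = -(-72 + 0) = -1*(-72) = 72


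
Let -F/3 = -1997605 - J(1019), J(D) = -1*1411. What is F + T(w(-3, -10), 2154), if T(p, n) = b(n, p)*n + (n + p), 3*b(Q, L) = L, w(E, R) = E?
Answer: 5988579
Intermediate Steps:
b(Q, L) = L/3
J(D) = -1411
T(p, n) = n + p + n*p/3 (T(p, n) = (p/3)*n + (n + p) = n*p/3 + (n + p) = n + p + n*p/3)
F = 5988582 (F = -3*(-1997605 - 1*(-1411)) = -3*(-1997605 + 1411) = -3*(-1996194) = 5988582)
F + T(w(-3, -10), 2154) = 5988582 + (2154 - 3 + (1/3)*2154*(-3)) = 5988582 + (2154 - 3 - 2154) = 5988582 - 3 = 5988579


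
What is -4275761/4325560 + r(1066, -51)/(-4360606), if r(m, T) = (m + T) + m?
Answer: -9326955280763/9431031444680 ≈ -0.98896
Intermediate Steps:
r(m, T) = T + 2*m (r(m, T) = (T + m) + m = T + 2*m)
-4275761/4325560 + r(1066, -51)/(-4360606) = -4275761/4325560 + (-51 + 2*1066)/(-4360606) = -4275761*1/4325560 + (-51 + 2132)*(-1/4360606) = -4275761/4325560 + 2081*(-1/4360606) = -4275761/4325560 - 2081/4360606 = -9326955280763/9431031444680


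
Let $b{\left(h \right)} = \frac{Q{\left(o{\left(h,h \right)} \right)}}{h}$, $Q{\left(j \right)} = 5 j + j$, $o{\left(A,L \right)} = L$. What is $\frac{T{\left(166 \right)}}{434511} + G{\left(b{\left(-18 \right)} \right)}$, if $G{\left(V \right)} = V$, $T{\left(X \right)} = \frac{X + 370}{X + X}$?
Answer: $\frac{216386612}{36064413} \approx 6.0$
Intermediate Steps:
$Q{\left(j \right)} = 6 j$
$b{\left(h \right)} = 6$ ($b{\left(h \right)} = \frac{6 h}{h} = 6$)
$T{\left(X \right)} = \frac{370 + X}{2 X}$
$\frac{T{\left(166 \right)}}{434511} + G{\left(b{\left(-18 \right)} \right)} = \frac{\frac{1}{2} \cdot \frac{1}{166} \left(370 + 166\right)}{434511} + 6 = \frac{1}{2} \cdot \frac{1}{166} \cdot 536 \cdot \frac{1}{434511} + 6 = \frac{134}{83} \cdot \frac{1}{434511} + 6 = \frac{134}{36064413} + 6 = \frac{216386612}{36064413}$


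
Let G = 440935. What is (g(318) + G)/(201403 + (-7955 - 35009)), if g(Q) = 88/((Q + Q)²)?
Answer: 22294555481/8010992718 ≈ 2.7830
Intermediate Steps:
g(Q) = 22/Q² (g(Q) = 88/((2*Q)²) = 88/((4*Q²)) = 88*(1/(4*Q²)) = 22/Q²)
(g(318) + G)/(201403 + (-7955 - 35009)) = (22/318² + 440935)/(201403 + (-7955 - 35009)) = (22*(1/101124) + 440935)/(201403 - 42964) = (11/50562 + 440935)/158439 = (22294555481/50562)*(1/158439) = 22294555481/8010992718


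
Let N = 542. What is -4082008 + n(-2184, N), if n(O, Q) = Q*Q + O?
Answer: -3790428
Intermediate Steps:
n(O, Q) = O + Q² (n(O, Q) = Q² + O = O + Q²)
-4082008 + n(-2184, N) = -4082008 + (-2184 + 542²) = -4082008 + (-2184 + 293764) = -4082008 + 291580 = -3790428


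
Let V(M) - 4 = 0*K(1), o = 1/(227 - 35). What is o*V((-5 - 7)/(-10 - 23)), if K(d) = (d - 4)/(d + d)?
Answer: 1/48 ≈ 0.020833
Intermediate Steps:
K(d) = (-4 + d)/(2*d) (K(d) = (-4 + d)/((2*d)) = (-4 + d)*(1/(2*d)) = (-4 + d)/(2*d))
o = 1/192 ≈ 0.0052083
V(M) = 4 (V(M) = 4 + 0*((½)*(-4 + 1)/1) = 4 + 0*((½)*1*(-3)) = 4 + 0*(-3/2) = 4 + 0 = 4)
o*V((-5 - 7)/(-10 - 23)) = (1/192)*4 = 1/48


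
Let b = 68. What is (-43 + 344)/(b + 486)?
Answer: 301/554 ≈ 0.54332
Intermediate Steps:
(-43 + 344)/(b + 486) = (-43 + 344)/(68 + 486) = 301/554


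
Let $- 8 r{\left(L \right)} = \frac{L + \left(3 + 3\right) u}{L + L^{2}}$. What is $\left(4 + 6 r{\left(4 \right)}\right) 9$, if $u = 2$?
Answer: $\frac{153}{5} \approx 30.6$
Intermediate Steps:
$r{\left(L \right)} = - \frac{12 + L}{8 \left(L + L^{2}\right)}$ ($r{\left(L \right)} = - \frac{\left(L + \left(3 + 3\right) 2\right) \frac{1}{L + L^{2}}}{8} = - \frac{\left(L + 6 \cdot 2\right) \frac{1}{L + L^{2}}}{8} = - \frac{\left(L + 12\right) \frac{1}{L + L^{2}}}{8} = - \frac{\left(12 + L\right) \frac{1}{L + L^{2}}}{8} = - \frac{\frac{1}{L + L^{2}} \left(12 + L\right)}{8} = - \frac{12 + L}{8 \left(L + L^{2}\right)}$)
$\left(4 + 6 r{\left(4 \right)}\right) 9 = \left(4 + 6 \frac{-12 - 4}{8 \cdot 4 \left(1 + 4\right)}\right) 9 = \left(4 + 6 \cdot \frac{1}{8} \cdot \frac{1}{4} \cdot \frac{1}{5} \left(-12 - 4\right)\right) 9 = \left(4 + 6 \cdot \frac{1}{8} \cdot \frac{1}{4} \cdot \frac{1}{5} \left(-16\right)\right) 9 = \left(4 + 6 \left(- \frac{1}{10}\right)\right) 9 = \left(4 - \frac{3}{5}\right) 9 = \frac{17}{5} \cdot 9 = \frac{153}{5}$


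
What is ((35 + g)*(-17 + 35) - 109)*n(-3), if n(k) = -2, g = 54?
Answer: -2986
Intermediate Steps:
((35 + g)*(-17 + 35) - 109)*n(-3) = ((35 + 54)*(-17 + 35) - 109)*(-2) = (89*18 - 109)*(-2) = (1602 - 109)*(-2) = 1493*(-2) = -2986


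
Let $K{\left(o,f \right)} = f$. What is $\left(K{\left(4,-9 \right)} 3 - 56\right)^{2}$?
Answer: $6889$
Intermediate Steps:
$\left(K{\left(4,-9 \right)} 3 - 56\right)^{2} = \left(\left(-9\right) 3 - 56\right)^{2} = \left(-27 - 56\right)^{2} = \left(-83\right)^{2} = 6889$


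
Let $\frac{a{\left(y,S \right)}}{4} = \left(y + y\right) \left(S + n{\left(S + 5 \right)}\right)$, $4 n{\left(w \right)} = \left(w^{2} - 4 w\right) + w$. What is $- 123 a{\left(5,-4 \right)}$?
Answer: $22140$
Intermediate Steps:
$n{\left(w \right)} = - \frac{3 w}{4} + \frac{w^{2}}{4}$ ($n{\left(w \right)} = \frac{\left(w^{2} - 4 w\right) + w}{4} = \frac{w^{2} - 3 w}{4} = - \frac{3 w}{4} + \frac{w^{2}}{4}$)
$a{\left(y,S \right)} = 8 y \left(S + \frac{\left(2 + S\right) \left(5 + S\right)}{4}\right)$ ($a{\left(y,S \right)} = 4 \left(y + y\right) \left(S + \frac{\left(S + 5\right) \left(-3 + \left(S + 5\right)\right)}{4}\right) = 4 \cdot 2 y \left(S + \frac{\left(5 + S\right) \left(-3 + \left(5 + S\right)\right)}{4}\right) = 4 \cdot 2 y \left(S + \frac{\left(5 + S\right) \left(2 + S\right)}{4}\right) = 4 \cdot 2 y \left(S + \frac{\left(2 + S\right) \left(5 + S\right)}{4}\right) = 8 y \left(S + \frac{\left(2 + S\right) \left(5 + S\right)}{4}\right)$)
$- 123 a{\left(5,-4 \right)} = - 123 \cdot 2 \cdot 5 \left(10 + \left(-4\right)^{2} + 11 \left(-4\right)\right) = - 123 \cdot 2 \cdot 5 \left(10 + 16 - 44\right) = - 123 \cdot 2 \cdot 5 \left(-18\right) = \left(-123\right) \left(-180\right) = 22140$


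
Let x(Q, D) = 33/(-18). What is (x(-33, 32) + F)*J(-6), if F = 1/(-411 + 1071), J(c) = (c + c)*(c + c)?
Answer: -14508/55 ≈ -263.78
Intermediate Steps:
J(c) = 4*c² (J(c) = (2*c)*(2*c) = 4*c²)
x(Q, D) = -11/6 (x(Q, D) = 33*(-1/18) = -11/6)
F = 1/660 ≈ 0.0015152
(x(-33, 32) + F)*J(-6) = (-11/6 + 1/660)*(4*(-6)²) = -403*36/55 = -403/220*144 = -14508/55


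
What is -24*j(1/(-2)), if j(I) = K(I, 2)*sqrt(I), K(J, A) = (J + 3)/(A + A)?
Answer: -15*I*sqrt(2)/2 ≈ -10.607*I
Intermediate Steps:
K(J, A) = (3 + J)/(2*A) (K(J, A) = (3 + J)/((2*A)) = (3 + J)*(1/(2*A)) = (3 + J)/(2*A))
j(I) = sqrt(I)*(3/4 + I/4) (j(I) = ((1/2)*(3 + I)/2)*sqrt(I) = ((1/2)*(1/2)*(3 + I))*sqrt(I) = (3/4 + I/4)*sqrt(I) = sqrt(I)*(3/4 + I/4))
-24*j(1/(-2)) = -6*sqrt(1/(-2))*(3 + 1/(-2)) = -6*sqrt(1*(-1/2))*(3 + 1*(-1/2)) = -6*sqrt(-1/2)*(3 - 1/2) = -6*I*sqrt(2)/2*5/2 = -15*I*sqrt(2)/2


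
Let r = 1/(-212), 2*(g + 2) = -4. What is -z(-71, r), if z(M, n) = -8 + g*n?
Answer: 423/53 ≈ 7.9811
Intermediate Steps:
g = -4 (g = -2 + (1/2)*(-4) = -2 - 2 = -4)
r = -1/212 ≈ -0.0047170
z(M, n) = -8 - 4*n
-z(-71, r) = -(-8 - 4*(-1/212)) = -(-8 + 1/53) = -1*(-423/53) = 423/53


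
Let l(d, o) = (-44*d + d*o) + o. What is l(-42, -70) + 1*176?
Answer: 4894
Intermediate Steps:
l(d, o) = o - 44*d + d*o
l(-42, -70) + 1*176 = (-70 - 44*(-42) - 42*(-70)) + 1*176 = (-70 + 1848 + 2940) + 176 = 4718 + 176 = 4894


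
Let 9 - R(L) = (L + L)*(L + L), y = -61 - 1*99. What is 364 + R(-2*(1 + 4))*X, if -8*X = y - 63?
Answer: -84281/8 ≈ -10535.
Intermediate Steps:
y = -160 (y = -61 - 99 = -160)
R(L) = 9 - 4*L² (R(L) = 9 - (L + L)*(L + L) = 9 - 2*L*2*L = 9 - 4*L²)
X = 223/8 (X = -(-160 - 63)/8 = -⅛*(-223) = 223/8 ≈ 27.875)
364 + R(-2*(1 + 4))*X = 364 + (9 - 4*4*(1 + 4)²)*(223/8) = 364 + (9 - 4*(-2*5)²)*(223/8) = 364 + (9 - 4*(-10)²)*(223/8) = 364 + (9 - 4*100)*(223/8) = 364 + (9 - 400)*(223/8) = 364 - 391*223/8 = 364 - 87193/8 = -84281/8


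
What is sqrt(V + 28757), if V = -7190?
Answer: sqrt(21567) ≈ 146.86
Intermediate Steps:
sqrt(V + 28757) = sqrt(-7190 + 28757) = sqrt(21567)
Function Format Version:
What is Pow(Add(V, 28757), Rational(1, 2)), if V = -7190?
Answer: Pow(21567, Rational(1, 2)) ≈ 146.86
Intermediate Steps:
Pow(Add(V, 28757), Rational(1, 2)) = Pow(Add(-7190, 28757), Rational(1, 2)) = Pow(21567, Rational(1, 2))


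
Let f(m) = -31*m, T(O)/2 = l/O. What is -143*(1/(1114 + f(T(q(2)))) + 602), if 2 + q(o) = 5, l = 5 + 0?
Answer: -261013181/3032 ≈ -86086.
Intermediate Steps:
l = 5
q(o) = 3 (q(o) = -2 + 5 = 3)
T(O) = 10/O (T(O) = 2*(5/O) = 10/O)
-143*(1/(1114 + f(T(q(2)))) + 602) = -143*(1/(1114 - 310/3) + 602) = -143*(1/(3032/3) + 602) = -143*(3/3032 + 602) = -143*1825267/3032 = -261013181/3032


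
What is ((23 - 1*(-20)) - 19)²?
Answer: 576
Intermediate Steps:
((23 - 1*(-20)) - 19)² = ((23 + 20) - 19)² = (43 - 19)² = 24² = 576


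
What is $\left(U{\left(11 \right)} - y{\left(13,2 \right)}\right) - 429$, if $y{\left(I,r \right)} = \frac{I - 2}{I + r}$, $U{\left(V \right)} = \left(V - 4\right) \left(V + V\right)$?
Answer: $- \frac{4136}{15} \approx -275.73$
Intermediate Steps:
$U{\left(V \right)} = 2 V \left(-4 + V\right)$ ($U{\left(V \right)} = \left(-4 + V\right) 2 V = 2 V \left(-4 + V\right)$)
$y{\left(I,r \right)} = \frac{-2 + I}{I + r}$
$\left(U{\left(11 \right)} - y{\left(13,2 \right)}\right) - 429 = \left(2 \cdot 11 \left(-4 + 11\right) - \frac{-2 + 13}{13 + 2}\right) - 429 = \left(2 \cdot 11 \cdot 7 - \frac{1}{15} \cdot 11\right) - 429 = \left(154 - \frac{1}{15} \cdot 11\right) - 429 = \left(154 - \frac{11}{15}\right) - 429 = \frac{2299}{15} - 429 = - \frac{4136}{15}$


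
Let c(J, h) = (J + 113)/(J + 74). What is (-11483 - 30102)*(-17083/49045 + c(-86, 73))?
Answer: 4239482629/39236 ≈ 1.0805e+5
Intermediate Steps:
c(J, h) = (113 + J)/(74 + J)
(-11483 - 30102)*(-17083/49045 + c(-86, 73)) = (-11483 - 30102)*(-17083/49045 + (113 - 86)/(74 - 86)) = -41585*(-17083*1/49045 + 27/(-12)) = -41585*(-17083/49045 - 1/12*27) = -41585*(-17083/49045 - 9/4) = -41585*(-509737/196180) = 4239482629/39236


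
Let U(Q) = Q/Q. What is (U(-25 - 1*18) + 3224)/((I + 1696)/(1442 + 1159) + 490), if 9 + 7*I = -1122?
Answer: 58717575/8932171 ≈ 6.5737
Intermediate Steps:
I = -1131/7 (I = -9/7 + (1/7)*(-1122) = -9/7 - 1122/7 = -1131/7 ≈ -161.57)
U(Q) = 1
(U(-25 - 1*18) + 3224)/((I + 1696)/(1442 + 1159) + 490) = (1 + 3224)/((-1131/7 + 1696)/(1442 + 1159) + 490) = 3225/((10741/7)/2601 + 490) = 3225/((10741/7)*(1/2601) + 490) = 3225/(10741/18207 + 490) = 3225/(8932171/18207) = 3225*(18207/8932171) = 58717575/8932171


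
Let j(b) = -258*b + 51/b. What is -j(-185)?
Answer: -8829999/185 ≈ -47730.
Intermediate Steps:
-j(-185) = -(-258*(-185) + 51/(-185)) = -(47730 + 51*(-1/185)) = -(47730 - 51/185) = -1*8829999/185 = -8829999/185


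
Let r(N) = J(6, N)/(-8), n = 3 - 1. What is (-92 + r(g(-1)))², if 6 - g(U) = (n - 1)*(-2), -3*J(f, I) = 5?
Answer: 4853209/576 ≈ 8425.7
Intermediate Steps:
n = 2
J(f, I) = -5/3 (J(f, I) = -⅓*5 = -5/3)
g(U) = 8 (g(U) = 6 - (2 - 1)*(-2) = 6 - (-2) = 6 - 1*(-2) = 6 + 2 = 8)
r(N) = 5/24 (r(N) = -5/3/(-8) = -5/3*(-⅛) = 5/24)
(-92 + r(g(-1)))² = (-92 + 5/24)² = (-2203/24)² = 4853209/576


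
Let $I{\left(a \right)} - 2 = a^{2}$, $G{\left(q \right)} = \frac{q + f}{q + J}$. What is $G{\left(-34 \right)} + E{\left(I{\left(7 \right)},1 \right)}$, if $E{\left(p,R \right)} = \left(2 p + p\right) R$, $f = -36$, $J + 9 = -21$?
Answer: $\frac{4931}{32} \approx 154.09$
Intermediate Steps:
$J = -30$ ($J = -9 - 21 = -30$)
$G{\left(q \right)} = \frac{-36 + q}{-30 + q}$ ($G{\left(q \right)} = \frac{q - 36}{q - 30} = \frac{-36 + q}{-30 + q}$)
$I{\left(a \right)} = 2 + a^{2}$
$E{\left(p,R \right)} = 3 R p$ ($E{\left(p,R \right)} = 3 p R = 3 R p$)
$G{\left(-34 \right)} + E{\left(I{\left(7 \right)},1 \right)} = \frac{-36 - 34}{-30 - 34} + 3 \cdot 1 \left(2 + 7^{2}\right) = \frac{1}{-64} \left(-70\right) + 3 \cdot 1 \left(2 + 49\right) = \left(- \frac{1}{64}\right) \left(-70\right) + 3 \cdot 1 \cdot 51 = \frac{35}{32} + 153 = \frac{4931}{32}$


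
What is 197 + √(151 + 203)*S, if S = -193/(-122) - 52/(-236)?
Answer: 197 + 12973*√354/7198 ≈ 230.91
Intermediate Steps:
S = 12973/7198 (S = -193*(-1/122) - 52*(-1/236) = 193/122 + 13/59 = 12973/7198 ≈ 1.8023)
197 + √(151 + 203)*S = 197 + √(151 + 203)*(12973/7198) = 197 + √354*(12973/7198) = 197 + 12973*√354/7198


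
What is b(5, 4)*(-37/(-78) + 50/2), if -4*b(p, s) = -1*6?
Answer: 1987/52 ≈ 38.212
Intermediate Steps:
b(p, s) = 3/2 (b(p, s) = -(-1)*6/4 = -¼*(-6) = 3/2)
b(5, 4)*(-37/(-78) + 50/2) = 3*(-37/(-78) + 50/2)/2 = 3*(-37*(-1/78) + 50*(½))/2 = 3*(37/78 + 25)/2 = (3/2)*(1987/78) = 1987/52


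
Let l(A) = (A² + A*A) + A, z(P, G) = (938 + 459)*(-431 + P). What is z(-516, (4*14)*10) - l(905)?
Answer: -2961914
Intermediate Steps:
z(P, G) = -602107 + 1397*P (z(P, G) = 1397*(-431 + P) = -602107 + 1397*P)
l(A) = A + 2*A² (l(A) = (A² + A²) + A = 2*A² + A = A + 2*A²)
z(-516, (4*14)*10) - l(905) = (-602107 + 1397*(-516)) - 905*(1 + 2*905) = (-602107 - 720852) - 905*(1 + 1810) = -1322959 - 905*1811 = -1322959 - 1*1638955 = -1322959 - 1638955 = -2961914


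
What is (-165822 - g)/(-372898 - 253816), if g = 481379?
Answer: 647201/626714 ≈ 1.0327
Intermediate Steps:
(-165822 - g)/(-372898 - 253816) = (-165822 - 1*481379)/(-372898 - 253816) = (-165822 - 481379)/(-626714) = -647201*(-1/626714) = 647201/626714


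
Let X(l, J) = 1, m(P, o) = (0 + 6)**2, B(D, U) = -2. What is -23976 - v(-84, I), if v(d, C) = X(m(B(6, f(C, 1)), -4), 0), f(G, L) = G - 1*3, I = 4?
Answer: -23977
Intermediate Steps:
f(G, L) = -3 + G (f(G, L) = G - 3 = -3 + G)
m(P, o) = 36 (m(P, o) = 6**2 = 36)
v(d, C) = 1
-23976 - v(-84, I) = -23976 - 1*1 = -23976 - 1 = -23977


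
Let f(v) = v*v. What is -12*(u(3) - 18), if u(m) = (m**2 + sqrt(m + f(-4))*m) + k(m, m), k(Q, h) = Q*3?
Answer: -36*sqrt(19) ≈ -156.92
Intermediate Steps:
k(Q, h) = 3*Q
f(v) = v**2
u(m) = m**2 + 3*m + m*sqrt(16 + m) (u(m) = (m**2 + sqrt(m + (-4)**2)*m) + 3*m = (m**2 + sqrt(m + 16)*m) + 3*m = (m**2 + sqrt(16 + m)*m) + 3*m = (m**2 + m*sqrt(16 + m)) + 3*m = m**2 + 3*m + m*sqrt(16 + m))
-12*(u(3) - 18) = -12*(3*(3 + 3 + sqrt(16 + 3)) - 18) = -12*(3*(3 + 3 + sqrt(19)) - 18) = -12*(3*(6 + sqrt(19)) - 18) = -12*((18 + 3*sqrt(19)) - 18) = -36*sqrt(19)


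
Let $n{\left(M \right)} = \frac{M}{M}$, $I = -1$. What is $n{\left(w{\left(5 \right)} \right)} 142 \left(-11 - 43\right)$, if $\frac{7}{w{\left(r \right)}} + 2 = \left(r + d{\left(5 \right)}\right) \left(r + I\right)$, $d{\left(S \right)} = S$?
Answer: $-7668$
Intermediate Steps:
$w{\left(r \right)} = \frac{7}{-2 + \left(-1 + r\right) \left(5 + r\right)}$ ($w{\left(r \right)} = \frac{7}{-2 + \left(r + 5\right) \left(r - 1\right)} = \frac{7}{-2 + \left(5 + r\right) \left(-1 + r\right)} = \frac{7}{-2 + \left(-1 + r\right) \left(5 + r\right)}$)
$n{\left(M \right)} = 1$
$n{\left(w{\left(5 \right)} \right)} 142 \left(-11 - 43\right) = 1 \cdot 142 \left(-11 - 43\right) = 142 \left(-11 - 43\right) = 142 \left(-54\right) = -7668$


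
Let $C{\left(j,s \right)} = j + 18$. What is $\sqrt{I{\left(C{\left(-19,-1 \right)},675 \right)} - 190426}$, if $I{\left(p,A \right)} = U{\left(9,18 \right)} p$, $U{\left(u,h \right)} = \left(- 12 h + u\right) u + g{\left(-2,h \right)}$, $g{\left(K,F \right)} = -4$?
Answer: $3 i \sqrt{20951} \approx 434.23 i$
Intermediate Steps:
$C{\left(j,s \right)} = 18 + j$
$U{\left(u,h \right)} = -4 + u \left(u - 12 h\right)$ ($U{\left(u,h \right)} = \left(- 12 h + u\right) u - 4 = \left(u - 12 h\right) u - 4 = u \left(u - 12 h\right) - 4 = -4 + u \left(u - 12 h\right)$)
$I{\left(p,A \right)} = - 1867 p$ ($I{\left(p,A \right)} = \left(-4 + 9^{2} - 216 \cdot 9\right) p = \left(-4 + 81 - 1944\right) p = - 1867 p$)
$\sqrt{I{\left(C{\left(-19,-1 \right)},675 \right)} - 190426} = \sqrt{- 1867 \left(18 - 19\right) - 190426} = \sqrt{\left(-1867\right) \left(-1\right) - 190426} = \sqrt{1867 - 190426} = \sqrt{-188559} = 3 i \sqrt{20951}$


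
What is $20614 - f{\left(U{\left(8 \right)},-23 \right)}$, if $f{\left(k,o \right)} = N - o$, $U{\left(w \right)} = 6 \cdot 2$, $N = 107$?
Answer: $20484$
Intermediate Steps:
$U{\left(w \right)} = 12$
$f{\left(k,o \right)} = 107 - o$
$20614 - f{\left(U{\left(8 \right)},-23 \right)} = 20614 - \left(107 - -23\right) = 20614 - \left(107 + 23\right) = 20614 - 130 = 20484$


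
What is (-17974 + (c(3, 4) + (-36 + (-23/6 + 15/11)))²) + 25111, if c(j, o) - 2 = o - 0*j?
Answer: 35681221/4356 ≈ 8191.3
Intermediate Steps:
c(j, o) = 2 + o (c(j, o) = 2 + (o - 0*j) = 2 + (o - 1*0) = 2 + (o + 0) = 2 + o)
(-17974 + (c(3, 4) + (-36 + (-23/6 + 15/11)))²) + 25111 = (-17974 + ((2 + 4) + (-36 + (-23/6 + 15/11)))²) + 25111 = (-17974 + (6 + (-36 + (-23*⅙ + 15*(1/11))))²) + 25111 = (-17974 + (6 + (-36 + (-23/6 + 15/11)))²) + 25111 = (-17974 + (6 + (-36 - 163/66))²) + 25111 = (-17974 + (6 - 2539/66)²) + 25111 = (-17974 + (-2143/66)²) + 25111 = (-17974 + 4592449/4356) + 25111 = -73702295/4356 + 25111 = 35681221/4356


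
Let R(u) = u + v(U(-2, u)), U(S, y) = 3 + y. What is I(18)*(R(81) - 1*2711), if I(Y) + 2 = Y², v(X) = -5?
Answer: -848470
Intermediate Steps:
I(Y) = -2 + Y²
R(u) = -5 + u (R(u) = u - 5 = -5 + u)
I(18)*(R(81) - 1*2711) = (-2 + 18²)*((-5 + 81) - 1*2711) = (-2 + 324)*(76 - 2711) = 322*(-2635) = -848470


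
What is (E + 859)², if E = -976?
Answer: 13689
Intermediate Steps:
(E + 859)² = (-976 + 859)² = (-117)² = 13689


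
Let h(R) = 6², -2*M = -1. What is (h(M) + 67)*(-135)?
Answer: -13905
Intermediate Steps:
M = ½ (M = -½*(-1) = ½ ≈ 0.50000)
h(R) = 36
(h(M) + 67)*(-135) = (36 + 67)*(-135) = 103*(-135) = -13905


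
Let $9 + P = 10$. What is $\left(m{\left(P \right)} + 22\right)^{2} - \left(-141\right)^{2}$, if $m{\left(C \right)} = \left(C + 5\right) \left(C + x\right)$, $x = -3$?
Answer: $-19781$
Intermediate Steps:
$P = 1$ ($P = -9 + 10 = 1$)
$m{\left(C \right)} = \left(-3 + C\right) \left(5 + C\right)$ ($m{\left(C \right)} = \left(C + 5\right) \left(C - 3\right) = \left(5 + C\right) \left(-3 + C\right) = \left(-3 + C\right) \left(5 + C\right)$)
$\left(m{\left(P \right)} + 22\right)^{2} - \left(-141\right)^{2} = \left(\left(-15 + 1^{2} + 2 \cdot 1\right) + 22\right)^{2} - \left(-141\right)^{2} = \left(\left(-15 + 1 + 2\right) + 22\right)^{2} - 19881 = \left(-12 + 22\right)^{2} - 19881 = 10^{2} - 19881 = 100 - 19881 = -19781$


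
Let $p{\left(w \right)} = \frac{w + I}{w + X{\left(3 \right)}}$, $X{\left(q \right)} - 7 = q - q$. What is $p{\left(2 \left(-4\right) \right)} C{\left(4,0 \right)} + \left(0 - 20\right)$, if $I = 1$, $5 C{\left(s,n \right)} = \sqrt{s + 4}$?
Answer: $-20 + \frac{14 \sqrt{2}}{5} \approx -16.04$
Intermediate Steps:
$C{\left(s,n \right)} = \frac{\sqrt{4 + s}}{5}$ ($C{\left(s,n \right)} = \frac{\sqrt{s + 4}}{5} = \frac{\sqrt{4 + s}}{5}$)
$X{\left(q \right)} = 7$ ($X{\left(q \right)} = 7 + \left(q - q\right) = 7 + 0 = 7$)
$p{\left(w \right)} = \frac{1 + w}{7 + w}$ ($p{\left(w \right)} = \frac{w + 1}{w + 7} = \frac{1 + w}{7 + w}$)
$p{\left(2 \left(-4\right) \right)} C{\left(4,0 \right)} + \left(0 - 20\right) = \frac{1 + 2 \left(-4\right)}{7 + 2 \left(-4\right)} \frac{\sqrt{4 + 4}}{5} + \left(0 - 20\right) = \frac{1 - 8}{7 - 8} \frac{\sqrt{8}}{5} + \left(0 - 20\right) = \frac{1}{-1} \left(-7\right) \frac{2 \sqrt{2}}{5} - 20 = \left(-1\right) \left(-7\right) \frac{2 \sqrt{2}}{5} - 20 = 7 \frac{2 \sqrt{2}}{5} - 20 = \frac{14 \sqrt{2}}{5} - 20 = -20 + \frac{14 \sqrt{2}}{5}$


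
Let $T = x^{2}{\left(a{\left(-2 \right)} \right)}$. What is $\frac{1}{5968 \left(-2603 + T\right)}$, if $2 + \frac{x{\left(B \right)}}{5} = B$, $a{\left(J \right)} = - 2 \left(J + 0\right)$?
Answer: $- \frac{1}{14937904} \approx -6.6944 \cdot 10^{-8}$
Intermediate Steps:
$a{\left(J \right)} = - 2 J$
$x{\left(B \right)} = -10 + 5 B$
$T = 100$ ($T = \left(-10 + 5 \left(\left(-2\right) \left(-2\right)\right)\right)^{2} = \left(-10 + 5 \cdot 4\right)^{2} = \left(-10 + 20\right)^{2} = 10^{2} = 100$)
$\frac{1}{5968 \left(-2603 + T\right)} = \frac{1}{5968 \left(-2603 + 100\right)} = \frac{1}{5968 \left(-2503\right)} = \frac{1}{5968} \left(- \frac{1}{2503}\right) = - \frac{1}{14937904}$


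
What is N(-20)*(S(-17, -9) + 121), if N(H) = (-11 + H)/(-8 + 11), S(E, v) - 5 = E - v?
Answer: -3658/3 ≈ -1219.3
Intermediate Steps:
S(E, v) = 5 + E - v (S(E, v) = 5 + (E - v) = 5 + E - v)
N(H) = -11/3 + H/3 (N(H) = (-11 + H)/3 = (-11 + H)*(⅓) = -11/3 + H/3)
N(-20)*(S(-17, -9) + 121) = (-11/3 + (⅓)*(-20))*((5 - 17 - 1*(-9)) + 121) = (-11/3 - 20/3)*((5 - 17 + 9) + 121) = -31*(-3 + 121)/3 = -31/3*118 = -3658/3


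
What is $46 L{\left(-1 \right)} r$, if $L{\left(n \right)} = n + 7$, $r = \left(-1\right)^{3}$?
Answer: $-276$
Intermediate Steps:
$r = -1$
$L{\left(n \right)} = 7 + n$
$46 L{\left(-1 \right)} r = 46 \left(7 - 1\right) \left(-1\right) = 46 \cdot 6 \left(-1\right) = 276 \left(-1\right) = -276$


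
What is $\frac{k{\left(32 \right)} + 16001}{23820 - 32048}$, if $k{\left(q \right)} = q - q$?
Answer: $- \frac{16001}{8228} \approx -1.9447$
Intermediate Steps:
$k{\left(q \right)} = 0$
$\frac{k{\left(32 \right)} + 16001}{23820 - 32048} = \frac{0 + 16001}{23820 - 32048} = \frac{16001}{-8228} = 16001 \left(- \frac{1}{8228}\right) = - \frac{16001}{8228}$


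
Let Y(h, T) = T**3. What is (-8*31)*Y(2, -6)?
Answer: 53568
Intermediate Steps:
(-8*31)*Y(2, -6) = -8*31*(-6)**3 = -248*(-216) = 53568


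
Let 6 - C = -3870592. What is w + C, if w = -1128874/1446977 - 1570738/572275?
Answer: 3205118377824202274/828068762675 ≈ 3.8706e+6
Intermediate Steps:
C = 3870598 (C = 6 - 1*(-3870592) = 6 + 3870592 = 3870598)
w = -2918848127376/828068762675 (w = -1128874*1/1446977 - 1570738*1/572275 = -1128874/1446977 - 1570738/572275 = -2918848127376/828068762675 ≈ -3.5249)
w + C = -2918848127376/828068762675 + 3870598 = 3205118377824202274/828068762675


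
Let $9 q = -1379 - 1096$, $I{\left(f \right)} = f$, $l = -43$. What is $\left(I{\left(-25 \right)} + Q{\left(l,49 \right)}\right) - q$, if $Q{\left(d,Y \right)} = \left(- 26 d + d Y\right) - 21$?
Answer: $-760$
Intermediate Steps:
$Q{\left(d,Y \right)} = -21 - 26 d + Y d$ ($Q{\left(d,Y \right)} = \left(- 26 d + Y d\right) - 21 = -21 - 26 d + Y d$)
$q = -275$ ($q = \frac{-1379 - 1096}{9} = \frac{1}{9} \left(-2475\right) = -275$)
$\left(I{\left(-25 \right)} + Q{\left(l,49 \right)}\right) - q = \left(-25 - 1010\right) - -275 = \left(-25 - 1010\right) + 275 = -1035 + 275 = -760$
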